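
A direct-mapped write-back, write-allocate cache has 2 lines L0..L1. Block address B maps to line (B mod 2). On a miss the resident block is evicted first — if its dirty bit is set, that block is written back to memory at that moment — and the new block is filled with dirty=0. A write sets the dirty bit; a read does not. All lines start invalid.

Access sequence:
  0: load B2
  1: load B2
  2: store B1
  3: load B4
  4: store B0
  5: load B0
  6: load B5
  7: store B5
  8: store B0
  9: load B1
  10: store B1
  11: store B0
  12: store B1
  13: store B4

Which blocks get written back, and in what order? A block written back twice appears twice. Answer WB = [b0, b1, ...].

0: R B2 → L0 miss [-]
1: R B2 → L0 hit [-]
2: W B1 → L1 miss [D]
3: R B4 → L0 miss [-]
4: W B0 → L0 miss [D]
5: R B0 → L0 hit [D]
6: R B5 → L1 miss wb→B1 [-]
7: W B5 → L1 hit [D]
8: W B0 → L0 hit [D]
9: R B1 → L1 miss wb→B5 [-]
10: W B1 → L1 hit [D]
11: W B0 → L0 hit [D]
12: W B1 → L1 hit [D]
13: W B4 → L0 miss wb→B0 [D]

WB = [1, 5, 0]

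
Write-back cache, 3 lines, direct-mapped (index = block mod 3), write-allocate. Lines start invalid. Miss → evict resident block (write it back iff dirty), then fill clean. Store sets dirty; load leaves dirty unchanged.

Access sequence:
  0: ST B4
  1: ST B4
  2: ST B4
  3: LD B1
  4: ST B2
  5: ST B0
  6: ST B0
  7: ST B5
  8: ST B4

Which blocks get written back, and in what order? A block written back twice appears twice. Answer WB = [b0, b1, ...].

WB = [4, 2]

0: W B4 -> L1 miss  d=D]
1: W B4 -> L1 hit  d=D]
2: W B4 -> L1 hit  d=D]
3: R B1 -> L1 miss wb->B4  d=-]
4: W B2 -> L2 miss  d=D]
5: W B0 -> L0 miss  d=D]
6: W B0 -> L0 hit  d=D]
7: W B5 -> L2 miss wb->B2  d=D]
8: W B4 -> L1 miss  d=D]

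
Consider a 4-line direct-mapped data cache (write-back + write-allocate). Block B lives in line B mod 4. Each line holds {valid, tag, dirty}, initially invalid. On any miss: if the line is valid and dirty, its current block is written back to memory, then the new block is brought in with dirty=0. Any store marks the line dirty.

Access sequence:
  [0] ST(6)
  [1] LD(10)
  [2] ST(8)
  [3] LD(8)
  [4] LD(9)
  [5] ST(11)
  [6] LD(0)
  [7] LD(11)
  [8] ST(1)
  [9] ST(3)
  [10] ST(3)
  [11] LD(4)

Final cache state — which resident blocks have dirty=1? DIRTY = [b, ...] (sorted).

DIRTY = [1, 3]

0: W B6 → L2 miss [D]
1: R B10 → L2 miss wb→B6 [-]
2: W B8 → L0 miss [D]
3: R B8 → L0 hit [D]
4: R B9 → L1 miss [-]
5: W B11 → L3 miss [D]
6: R B0 → L0 miss wb→B8 [-]
7: R B11 → L3 hit [D]
8: W B1 → L1 miss [D]
9: W B3 → L3 miss wb→B11 [D]
10: W B3 → L3 hit [D]
11: R B4 → L0 miss [-]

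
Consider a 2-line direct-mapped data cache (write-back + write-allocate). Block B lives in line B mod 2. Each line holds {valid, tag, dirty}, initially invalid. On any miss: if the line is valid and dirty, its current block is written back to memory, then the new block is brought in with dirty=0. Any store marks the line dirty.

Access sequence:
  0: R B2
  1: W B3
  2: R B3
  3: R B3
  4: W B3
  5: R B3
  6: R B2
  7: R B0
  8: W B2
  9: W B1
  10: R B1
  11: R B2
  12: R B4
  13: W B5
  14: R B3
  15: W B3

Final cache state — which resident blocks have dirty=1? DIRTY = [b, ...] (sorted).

  0 | R B2 → L0 miss [-]
  1 | W B3 → L1 miss [D]
  2 | R B3 → L1 hit [D]
  3 | R B3 → L1 hit [D]
  4 | W B3 → L1 hit [D]
  5 | R B3 → L1 hit [D]
  6 | R B2 → L0 hit [-]
  7 | R B0 → L0 miss [-]
  8 | W B2 → L0 miss [D]
  9 | W B1 → L1 miss wb→B3 [D]
  10 | R B1 → L1 hit [D]
  11 | R B2 → L0 hit [D]
  12 | R B4 → L0 miss wb→B2 [-]
  13 | W B5 → L1 miss wb→B1 [D]
  14 | R B3 → L1 miss wb→B5 [-]
  15 | W B3 → L1 hit [D]

DIRTY = [3]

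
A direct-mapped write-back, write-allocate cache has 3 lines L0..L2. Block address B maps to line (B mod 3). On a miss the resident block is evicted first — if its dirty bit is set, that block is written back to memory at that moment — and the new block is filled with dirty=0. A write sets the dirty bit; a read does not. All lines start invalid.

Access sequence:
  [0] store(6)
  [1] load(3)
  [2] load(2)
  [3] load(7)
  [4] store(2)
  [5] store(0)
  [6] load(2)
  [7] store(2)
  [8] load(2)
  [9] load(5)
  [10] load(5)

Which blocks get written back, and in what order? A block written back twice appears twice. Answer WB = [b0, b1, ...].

WB = [6, 2]

0: W B6 → L0 miss [D]
1: R B3 → L0 miss wb→B6 [-]
2: R B2 → L2 miss [-]
3: R B7 → L1 miss [-]
4: W B2 → L2 hit [D]
5: W B0 → L0 miss [D]
6: R B2 → L2 hit [D]
7: W B2 → L2 hit [D]
8: R B2 → L2 hit [D]
9: R B5 → L2 miss wb→B2 [-]
10: R B5 → L2 hit [-]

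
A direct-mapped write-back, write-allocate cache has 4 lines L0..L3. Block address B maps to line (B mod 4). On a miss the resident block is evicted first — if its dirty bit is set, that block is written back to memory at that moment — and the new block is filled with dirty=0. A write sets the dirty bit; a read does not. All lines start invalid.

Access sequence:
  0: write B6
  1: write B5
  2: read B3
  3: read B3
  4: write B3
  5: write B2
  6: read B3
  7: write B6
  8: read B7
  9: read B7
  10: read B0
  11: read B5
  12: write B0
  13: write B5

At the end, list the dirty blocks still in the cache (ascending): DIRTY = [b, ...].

0: W B6 -> L2 miss  d=D]
1: W B5 -> L1 miss  d=D]
2: R B3 -> L3 miss  d=-]
3: R B3 -> L3 hit  d=-]
4: W B3 -> L3 hit  d=D]
5: W B2 -> L2 miss wb->B6  d=D]
6: R B3 -> L3 hit  d=D]
7: W B6 -> L2 miss wb->B2  d=D]
8: R B7 -> L3 miss wb->B3  d=-]
9: R B7 -> L3 hit  d=-]
10: R B0 -> L0 miss  d=-]
11: R B5 -> L1 hit  d=D]
12: W B0 -> L0 hit  d=D]
13: W B5 -> L1 hit  d=D]

DIRTY = [0, 5, 6]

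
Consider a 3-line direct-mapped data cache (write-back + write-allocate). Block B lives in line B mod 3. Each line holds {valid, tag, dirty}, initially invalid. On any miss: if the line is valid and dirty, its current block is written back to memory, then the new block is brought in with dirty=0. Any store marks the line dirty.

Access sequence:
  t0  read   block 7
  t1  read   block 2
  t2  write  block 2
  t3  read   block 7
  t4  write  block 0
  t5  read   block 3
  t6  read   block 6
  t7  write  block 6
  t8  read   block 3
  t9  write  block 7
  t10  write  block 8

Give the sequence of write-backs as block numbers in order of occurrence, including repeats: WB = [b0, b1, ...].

0: R B7 -> L1 miss  d=-]
1: R B2 -> L2 miss  d=-]
2: W B2 -> L2 hit  d=D]
3: R B7 -> L1 hit  d=-]
4: W B0 -> L0 miss  d=D]
5: R B3 -> L0 miss wb->B0  d=-]
6: R B6 -> L0 miss  d=-]
7: W B6 -> L0 hit  d=D]
8: R B3 -> L0 miss wb->B6  d=-]
9: W B7 -> L1 hit  d=D]
10: W B8 -> L2 miss wb->B2  d=D]

WB = [0, 6, 2]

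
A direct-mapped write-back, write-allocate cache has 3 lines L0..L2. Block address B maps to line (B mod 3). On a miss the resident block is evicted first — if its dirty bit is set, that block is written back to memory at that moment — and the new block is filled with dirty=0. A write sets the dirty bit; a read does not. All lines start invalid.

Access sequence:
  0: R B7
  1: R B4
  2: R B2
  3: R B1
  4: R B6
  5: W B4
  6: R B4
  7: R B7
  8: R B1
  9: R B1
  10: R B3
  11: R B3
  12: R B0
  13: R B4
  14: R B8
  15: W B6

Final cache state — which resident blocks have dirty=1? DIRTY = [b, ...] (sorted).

  0 | R B7 → L1 miss [-]
  1 | R B4 → L1 miss [-]
  2 | R B2 → L2 miss [-]
  3 | R B1 → L1 miss [-]
  4 | R B6 → L0 miss [-]
  5 | W B4 → L1 miss [D]
  6 | R B4 → L1 hit [D]
  7 | R B7 → L1 miss wb→B4 [-]
  8 | R B1 → L1 miss [-]
  9 | R B1 → L1 hit [-]
  10 | R B3 → L0 miss [-]
  11 | R B3 → L0 hit [-]
  12 | R B0 → L0 miss [-]
  13 | R B4 → L1 miss [-]
  14 | R B8 → L2 miss [-]
  15 | W B6 → L0 miss [D]

DIRTY = [6]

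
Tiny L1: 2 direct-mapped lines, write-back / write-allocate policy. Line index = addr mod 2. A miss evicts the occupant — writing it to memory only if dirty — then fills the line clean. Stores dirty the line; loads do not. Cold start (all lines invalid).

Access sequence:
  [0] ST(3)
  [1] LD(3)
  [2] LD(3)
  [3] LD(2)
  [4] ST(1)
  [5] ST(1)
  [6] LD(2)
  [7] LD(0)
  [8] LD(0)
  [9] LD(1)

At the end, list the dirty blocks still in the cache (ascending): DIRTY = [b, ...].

DIRTY = [1]

0: W B3 → L1 miss [D]
1: R B3 → L1 hit [D]
2: R B3 → L1 hit [D]
3: R B2 → L0 miss [-]
4: W B1 → L1 miss wb→B3 [D]
5: W B1 → L1 hit [D]
6: R B2 → L0 hit [-]
7: R B0 → L0 miss [-]
8: R B0 → L0 hit [-]
9: R B1 → L1 hit [D]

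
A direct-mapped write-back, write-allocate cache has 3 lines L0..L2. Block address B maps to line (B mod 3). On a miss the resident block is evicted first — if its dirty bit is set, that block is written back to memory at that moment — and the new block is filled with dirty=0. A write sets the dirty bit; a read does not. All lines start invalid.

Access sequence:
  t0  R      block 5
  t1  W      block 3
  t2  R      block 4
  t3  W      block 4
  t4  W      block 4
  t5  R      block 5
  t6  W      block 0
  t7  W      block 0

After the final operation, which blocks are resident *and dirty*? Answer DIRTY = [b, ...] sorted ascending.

DIRTY = [0, 4]

  0 | R B5 → L2 miss [-]
  1 | W B3 → L0 miss [D]
  2 | R B4 → L1 miss [-]
  3 | W B4 → L1 hit [D]
  4 | W B4 → L1 hit [D]
  5 | R B5 → L2 hit [-]
  6 | W B0 → L0 miss wb→B3 [D]
  7 | W B0 → L0 hit [D]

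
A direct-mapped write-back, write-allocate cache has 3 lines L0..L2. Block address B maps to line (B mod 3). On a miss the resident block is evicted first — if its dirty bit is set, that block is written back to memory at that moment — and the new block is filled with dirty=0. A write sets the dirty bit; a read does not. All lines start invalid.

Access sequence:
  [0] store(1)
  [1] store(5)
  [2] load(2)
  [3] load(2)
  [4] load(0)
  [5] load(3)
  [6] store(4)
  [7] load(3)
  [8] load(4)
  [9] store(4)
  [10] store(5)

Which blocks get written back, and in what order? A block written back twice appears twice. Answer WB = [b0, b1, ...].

WB = [5, 1]

0: W B1 -> L1 miss  d=D]
1: W B5 -> L2 miss  d=D]
2: R B2 -> L2 miss wb->B5  d=-]
3: R B2 -> L2 hit  d=-]
4: R B0 -> L0 miss  d=-]
5: R B3 -> L0 miss  d=-]
6: W B4 -> L1 miss wb->B1  d=D]
7: R B3 -> L0 hit  d=-]
8: R B4 -> L1 hit  d=D]
9: W B4 -> L1 hit  d=D]
10: W B5 -> L2 miss  d=D]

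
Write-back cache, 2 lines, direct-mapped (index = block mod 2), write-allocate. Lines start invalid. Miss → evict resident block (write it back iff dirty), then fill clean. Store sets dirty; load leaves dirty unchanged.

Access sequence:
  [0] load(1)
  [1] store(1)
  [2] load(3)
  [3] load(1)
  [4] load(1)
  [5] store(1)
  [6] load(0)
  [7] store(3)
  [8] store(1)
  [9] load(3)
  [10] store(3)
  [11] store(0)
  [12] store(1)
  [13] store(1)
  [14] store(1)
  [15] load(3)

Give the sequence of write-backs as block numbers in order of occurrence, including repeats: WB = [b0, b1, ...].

WB = [1, 1, 3, 1, 3, 1]

0: R B1 → L1 miss [-]
1: W B1 → L1 hit [D]
2: R B3 → L1 miss wb→B1 [-]
3: R B1 → L1 miss [-]
4: R B1 → L1 hit [-]
5: W B1 → L1 hit [D]
6: R B0 → L0 miss [-]
7: W B3 → L1 miss wb→B1 [D]
8: W B1 → L1 miss wb→B3 [D]
9: R B3 → L1 miss wb→B1 [-]
10: W B3 → L1 hit [D]
11: W B0 → L0 hit [D]
12: W B1 → L1 miss wb→B3 [D]
13: W B1 → L1 hit [D]
14: W B1 → L1 hit [D]
15: R B3 → L1 miss wb→B1 [-]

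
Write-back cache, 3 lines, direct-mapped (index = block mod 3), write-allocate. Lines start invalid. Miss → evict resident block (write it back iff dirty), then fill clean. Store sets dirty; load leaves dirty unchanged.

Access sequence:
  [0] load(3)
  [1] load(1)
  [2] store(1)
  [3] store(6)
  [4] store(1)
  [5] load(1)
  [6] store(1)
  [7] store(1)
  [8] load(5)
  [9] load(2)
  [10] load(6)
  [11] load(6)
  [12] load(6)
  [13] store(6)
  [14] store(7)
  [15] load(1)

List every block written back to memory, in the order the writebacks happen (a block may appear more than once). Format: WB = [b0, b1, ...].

WB = [1, 7]

0: R B3 → L0 miss [-]
1: R B1 → L1 miss [-]
2: W B1 → L1 hit [D]
3: W B6 → L0 miss [D]
4: W B1 → L1 hit [D]
5: R B1 → L1 hit [D]
6: W B1 → L1 hit [D]
7: W B1 → L1 hit [D]
8: R B5 → L2 miss [-]
9: R B2 → L2 miss [-]
10: R B6 → L0 hit [D]
11: R B6 → L0 hit [D]
12: R B6 → L0 hit [D]
13: W B6 → L0 hit [D]
14: W B7 → L1 miss wb→B1 [D]
15: R B1 → L1 miss wb→B7 [-]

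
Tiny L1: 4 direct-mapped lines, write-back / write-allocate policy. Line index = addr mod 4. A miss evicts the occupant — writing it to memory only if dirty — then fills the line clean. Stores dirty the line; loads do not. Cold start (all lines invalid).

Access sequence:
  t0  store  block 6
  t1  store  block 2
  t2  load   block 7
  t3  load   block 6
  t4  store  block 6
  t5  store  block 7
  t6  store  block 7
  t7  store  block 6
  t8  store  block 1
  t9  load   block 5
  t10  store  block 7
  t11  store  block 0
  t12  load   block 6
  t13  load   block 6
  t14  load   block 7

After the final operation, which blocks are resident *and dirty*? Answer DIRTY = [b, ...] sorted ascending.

  0 | W B6 → L2 miss [D]
  1 | W B2 → L2 miss wb→B6 [D]
  2 | R B7 → L3 miss [-]
  3 | R B6 → L2 miss wb→B2 [-]
  4 | W B6 → L2 hit [D]
  5 | W B7 → L3 hit [D]
  6 | W B7 → L3 hit [D]
  7 | W B6 → L2 hit [D]
  8 | W B1 → L1 miss [D]
  9 | R B5 → L1 miss wb→B1 [-]
  10 | W B7 → L3 hit [D]
  11 | W B0 → L0 miss [D]
  12 | R B6 → L2 hit [D]
  13 | R B6 → L2 hit [D]
  14 | R B7 → L3 hit [D]

DIRTY = [0, 6, 7]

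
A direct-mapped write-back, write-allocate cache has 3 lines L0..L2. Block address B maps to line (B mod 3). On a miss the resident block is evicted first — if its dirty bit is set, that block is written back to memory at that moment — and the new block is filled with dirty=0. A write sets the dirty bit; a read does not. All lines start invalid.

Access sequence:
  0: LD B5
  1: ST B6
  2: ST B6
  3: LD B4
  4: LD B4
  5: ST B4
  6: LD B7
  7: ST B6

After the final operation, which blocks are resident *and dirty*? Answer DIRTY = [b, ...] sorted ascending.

DIRTY = [6]

0: R B5 → L2 miss [-]
1: W B6 → L0 miss [D]
2: W B6 → L0 hit [D]
3: R B4 → L1 miss [-]
4: R B4 → L1 hit [-]
5: W B4 → L1 hit [D]
6: R B7 → L1 miss wb→B4 [-]
7: W B6 → L0 hit [D]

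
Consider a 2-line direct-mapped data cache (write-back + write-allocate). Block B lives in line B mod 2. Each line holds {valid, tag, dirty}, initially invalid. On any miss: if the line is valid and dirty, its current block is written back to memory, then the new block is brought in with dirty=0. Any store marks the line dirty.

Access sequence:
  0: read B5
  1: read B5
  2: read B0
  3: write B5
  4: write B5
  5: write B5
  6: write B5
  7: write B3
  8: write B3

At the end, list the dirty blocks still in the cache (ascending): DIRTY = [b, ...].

DIRTY = [3]

0: R B5 → L1 miss [-]
1: R B5 → L1 hit [-]
2: R B0 → L0 miss [-]
3: W B5 → L1 hit [D]
4: W B5 → L1 hit [D]
5: W B5 → L1 hit [D]
6: W B5 → L1 hit [D]
7: W B3 → L1 miss wb→B5 [D]
8: W B3 → L1 hit [D]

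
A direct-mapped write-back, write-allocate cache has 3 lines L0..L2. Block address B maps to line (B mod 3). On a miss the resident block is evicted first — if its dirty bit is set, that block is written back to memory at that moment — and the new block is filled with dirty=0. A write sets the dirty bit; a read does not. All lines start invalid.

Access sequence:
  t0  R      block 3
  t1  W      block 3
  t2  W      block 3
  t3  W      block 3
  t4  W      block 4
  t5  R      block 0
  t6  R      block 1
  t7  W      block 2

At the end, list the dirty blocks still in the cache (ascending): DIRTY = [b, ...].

0: R B3 → L0 miss [-]
1: W B3 → L0 hit [D]
2: W B3 → L0 hit [D]
3: W B3 → L0 hit [D]
4: W B4 → L1 miss [D]
5: R B0 → L0 miss wb→B3 [-]
6: R B1 → L1 miss wb→B4 [-]
7: W B2 → L2 miss [D]

DIRTY = [2]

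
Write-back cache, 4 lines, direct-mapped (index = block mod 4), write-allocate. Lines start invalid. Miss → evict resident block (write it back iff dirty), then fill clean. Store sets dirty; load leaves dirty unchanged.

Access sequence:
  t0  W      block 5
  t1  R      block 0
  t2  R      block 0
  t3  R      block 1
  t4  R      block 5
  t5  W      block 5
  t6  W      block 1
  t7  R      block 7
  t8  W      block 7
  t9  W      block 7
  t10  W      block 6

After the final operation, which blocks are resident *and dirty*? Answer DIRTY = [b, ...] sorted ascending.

0: W B5 -> L1 miss  d=D]
1: R B0 -> L0 miss  d=-]
2: R B0 -> L0 hit  d=-]
3: R B1 -> L1 miss wb->B5  d=-]
4: R B5 -> L1 miss  d=-]
5: W B5 -> L1 hit  d=D]
6: W B1 -> L1 miss wb->B5  d=D]
7: R B7 -> L3 miss  d=-]
8: W B7 -> L3 hit  d=D]
9: W B7 -> L3 hit  d=D]
10: W B6 -> L2 miss  d=D]

DIRTY = [1, 6, 7]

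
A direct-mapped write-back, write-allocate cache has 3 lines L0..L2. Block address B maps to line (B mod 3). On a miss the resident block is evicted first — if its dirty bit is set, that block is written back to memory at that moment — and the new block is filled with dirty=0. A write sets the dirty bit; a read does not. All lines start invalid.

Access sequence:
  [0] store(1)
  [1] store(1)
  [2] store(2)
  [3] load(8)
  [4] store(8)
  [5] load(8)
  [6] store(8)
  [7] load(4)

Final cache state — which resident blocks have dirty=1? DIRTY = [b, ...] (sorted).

0: W B1 -> L1 miss  d=D]
1: W B1 -> L1 hit  d=D]
2: W B2 -> L2 miss  d=D]
3: R B8 -> L2 miss wb->B2  d=-]
4: W B8 -> L2 hit  d=D]
5: R B8 -> L2 hit  d=D]
6: W B8 -> L2 hit  d=D]
7: R B4 -> L1 miss wb->B1  d=-]

DIRTY = [8]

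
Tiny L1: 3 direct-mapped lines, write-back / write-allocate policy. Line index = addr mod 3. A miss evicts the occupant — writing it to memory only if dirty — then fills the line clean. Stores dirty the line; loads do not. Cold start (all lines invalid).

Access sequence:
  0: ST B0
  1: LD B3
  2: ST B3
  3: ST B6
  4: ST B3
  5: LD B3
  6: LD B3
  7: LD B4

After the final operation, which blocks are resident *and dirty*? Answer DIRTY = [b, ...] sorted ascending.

DIRTY = [3]

  0 | W B0 → L0 miss [D]
  1 | R B3 → L0 miss wb→B0 [-]
  2 | W B3 → L0 hit [D]
  3 | W B6 → L0 miss wb→B3 [D]
  4 | W B3 → L0 miss wb→B6 [D]
  5 | R B3 → L0 hit [D]
  6 | R B3 → L0 hit [D]
  7 | R B4 → L1 miss [-]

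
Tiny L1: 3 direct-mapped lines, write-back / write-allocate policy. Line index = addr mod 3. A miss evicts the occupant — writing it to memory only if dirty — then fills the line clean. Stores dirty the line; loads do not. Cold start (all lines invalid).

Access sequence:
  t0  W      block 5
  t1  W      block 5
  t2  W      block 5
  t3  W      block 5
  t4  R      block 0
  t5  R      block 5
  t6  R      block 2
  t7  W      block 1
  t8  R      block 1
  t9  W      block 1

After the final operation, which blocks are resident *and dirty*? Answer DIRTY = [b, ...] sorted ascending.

0: W B5 -> L2 miss  d=D]
1: W B5 -> L2 hit  d=D]
2: W B5 -> L2 hit  d=D]
3: W B5 -> L2 hit  d=D]
4: R B0 -> L0 miss  d=-]
5: R B5 -> L2 hit  d=D]
6: R B2 -> L2 miss wb->B5  d=-]
7: W B1 -> L1 miss  d=D]
8: R B1 -> L1 hit  d=D]
9: W B1 -> L1 hit  d=D]

DIRTY = [1]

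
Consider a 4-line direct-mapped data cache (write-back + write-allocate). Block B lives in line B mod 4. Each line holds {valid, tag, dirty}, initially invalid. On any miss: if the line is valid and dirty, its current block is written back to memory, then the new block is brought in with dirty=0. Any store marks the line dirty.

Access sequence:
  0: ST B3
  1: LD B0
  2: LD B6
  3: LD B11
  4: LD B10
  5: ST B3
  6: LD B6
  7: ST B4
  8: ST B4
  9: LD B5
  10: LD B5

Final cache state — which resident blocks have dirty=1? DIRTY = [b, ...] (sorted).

  0 | W B3 → L3 miss [D]
  1 | R B0 → L0 miss [-]
  2 | R B6 → L2 miss [-]
  3 | R B11 → L3 miss wb→B3 [-]
  4 | R B10 → L2 miss [-]
  5 | W B3 → L3 miss [D]
  6 | R B6 → L2 miss [-]
  7 | W B4 → L0 miss [D]
  8 | W B4 → L0 hit [D]
  9 | R B5 → L1 miss [-]
  10 | R B5 → L1 hit [-]

DIRTY = [3, 4]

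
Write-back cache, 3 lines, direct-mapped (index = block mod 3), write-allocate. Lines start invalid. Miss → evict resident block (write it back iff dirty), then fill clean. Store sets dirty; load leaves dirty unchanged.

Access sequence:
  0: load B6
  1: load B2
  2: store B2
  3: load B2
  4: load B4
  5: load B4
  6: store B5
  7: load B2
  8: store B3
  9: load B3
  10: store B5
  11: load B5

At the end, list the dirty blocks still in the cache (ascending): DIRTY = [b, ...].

0: R B6 → L0 miss [-]
1: R B2 → L2 miss [-]
2: W B2 → L2 hit [D]
3: R B2 → L2 hit [D]
4: R B4 → L1 miss [-]
5: R B4 → L1 hit [-]
6: W B5 → L2 miss wb→B2 [D]
7: R B2 → L2 miss wb→B5 [-]
8: W B3 → L0 miss [D]
9: R B3 → L0 hit [D]
10: W B5 → L2 miss [D]
11: R B5 → L2 hit [D]

DIRTY = [3, 5]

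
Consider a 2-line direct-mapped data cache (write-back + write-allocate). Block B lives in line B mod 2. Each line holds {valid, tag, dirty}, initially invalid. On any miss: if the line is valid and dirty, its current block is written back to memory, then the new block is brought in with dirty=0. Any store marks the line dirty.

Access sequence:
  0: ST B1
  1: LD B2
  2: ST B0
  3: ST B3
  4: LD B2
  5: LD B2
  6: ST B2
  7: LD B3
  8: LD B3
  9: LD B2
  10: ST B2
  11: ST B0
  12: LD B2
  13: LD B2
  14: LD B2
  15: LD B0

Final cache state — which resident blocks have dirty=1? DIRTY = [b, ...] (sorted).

  0 | W B1 → L1 miss [D]
  1 | R B2 → L0 miss [-]
  2 | W B0 → L0 miss [D]
  3 | W B3 → L1 miss wb→B1 [D]
  4 | R B2 → L0 miss wb→B0 [-]
  5 | R B2 → L0 hit [-]
  6 | W B2 → L0 hit [D]
  7 | R B3 → L1 hit [D]
  8 | R B3 → L1 hit [D]
  9 | R B2 → L0 hit [D]
  10 | W B2 → L0 hit [D]
  11 | W B0 → L0 miss wb→B2 [D]
  12 | R B2 → L0 miss wb→B0 [-]
  13 | R B2 → L0 hit [-]
  14 | R B2 → L0 hit [-]
  15 | R B0 → L0 miss [-]

DIRTY = [3]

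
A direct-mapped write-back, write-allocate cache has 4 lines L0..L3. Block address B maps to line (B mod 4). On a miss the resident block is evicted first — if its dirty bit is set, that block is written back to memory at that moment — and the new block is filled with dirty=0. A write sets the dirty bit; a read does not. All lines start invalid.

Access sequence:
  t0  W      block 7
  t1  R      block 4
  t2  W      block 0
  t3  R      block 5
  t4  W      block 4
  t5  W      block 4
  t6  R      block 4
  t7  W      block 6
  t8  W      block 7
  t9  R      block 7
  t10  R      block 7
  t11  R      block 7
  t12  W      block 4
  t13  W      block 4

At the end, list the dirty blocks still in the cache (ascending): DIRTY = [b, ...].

DIRTY = [4, 6, 7]

0: W B7 → L3 miss [D]
1: R B4 → L0 miss [-]
2: W B0 → L0 miss [D]
3: R B5 → L1 miss [-]
4: W B4 → L0 miss wb→B0 [D]
5: W B4 → L0 hit [D]
6: R B4 → L0 hit [D]
7: W B6 → L2 miss [D]
8: W B7 → L3 hit [D]
9: R B7 → L3 hit [D]
10: R B7 → L3 hit [D]
11: R B7 → L3 hit [D]
12: W B4 → L0 hit [D]
13: W B4 → L0 hit [D]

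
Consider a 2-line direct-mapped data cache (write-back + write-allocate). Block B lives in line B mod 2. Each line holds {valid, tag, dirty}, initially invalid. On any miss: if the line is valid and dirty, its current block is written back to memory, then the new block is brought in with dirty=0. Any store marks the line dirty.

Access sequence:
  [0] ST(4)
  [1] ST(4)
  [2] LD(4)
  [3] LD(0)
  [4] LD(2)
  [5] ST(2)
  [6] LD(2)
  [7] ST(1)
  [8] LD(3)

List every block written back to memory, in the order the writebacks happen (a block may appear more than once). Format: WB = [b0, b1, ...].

WB = [4, 1]

0: W B4 -> L0 miss  d=D]
1: W B4 -> L0 hit  d=D]
2: R B4 -> L0 hit  d=D]
3: R B0 -> L0 miss wb->B4  d=-]
4: R B2 -> L0 miss  d=-]
5: W B2 -> L0 hit  d=D]
6: R B2 -> L0 hit  d=D]
7: W B1 -> L1 miss  d=D]
8: R B3 -> L1 miss wb->B1  d=-]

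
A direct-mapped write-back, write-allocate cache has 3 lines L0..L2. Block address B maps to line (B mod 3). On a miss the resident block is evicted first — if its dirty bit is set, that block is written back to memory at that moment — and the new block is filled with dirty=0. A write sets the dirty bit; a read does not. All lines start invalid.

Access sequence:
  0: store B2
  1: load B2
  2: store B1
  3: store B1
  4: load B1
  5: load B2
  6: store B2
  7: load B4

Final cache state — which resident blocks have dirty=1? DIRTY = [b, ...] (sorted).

DIRTY = [2]

  0 | W B2 → L2 miss [D]
  1 | R B2 → L2 hit [D]
  2 | W B1 → L1 miss [D]
  3 | W B1 → L1 hit [D]
  4 | R B1 → L1 hit [D]
  5 | R B2 → L2 hit [D]
  6 | W B2 → L2 hit [D]
  7 | R B4 → L1 miss wb→B1 [-]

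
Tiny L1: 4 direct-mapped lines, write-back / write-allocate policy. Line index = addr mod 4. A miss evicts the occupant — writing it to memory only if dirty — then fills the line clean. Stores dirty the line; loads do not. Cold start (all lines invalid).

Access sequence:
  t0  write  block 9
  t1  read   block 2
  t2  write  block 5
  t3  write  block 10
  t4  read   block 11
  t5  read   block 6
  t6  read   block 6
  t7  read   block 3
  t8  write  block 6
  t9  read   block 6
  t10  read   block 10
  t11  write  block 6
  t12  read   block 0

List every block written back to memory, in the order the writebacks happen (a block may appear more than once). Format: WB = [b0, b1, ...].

0: W B9 → L1 miss [D]
1: R B2 → L2 miss [-]
2: W B5 → L1 miss wb→B9 [D]
3: W B10 → L2 miss [D]
4: R B11 → L3 miss [-]
5: R B6 → L2 miss wb→B10 [-]
6: R B6 → L2 hit [-]
7: R B3 → L3 miss [-]
8: W B6 → L2 hit [D]
9: R B6 → L2 hit [D]
10: R B10 → L2 miss wb→B6 [-]
11: W B6 → L2 miss [D]
12: R B0 → L0 miss [-]

WB = [9, 10, 6]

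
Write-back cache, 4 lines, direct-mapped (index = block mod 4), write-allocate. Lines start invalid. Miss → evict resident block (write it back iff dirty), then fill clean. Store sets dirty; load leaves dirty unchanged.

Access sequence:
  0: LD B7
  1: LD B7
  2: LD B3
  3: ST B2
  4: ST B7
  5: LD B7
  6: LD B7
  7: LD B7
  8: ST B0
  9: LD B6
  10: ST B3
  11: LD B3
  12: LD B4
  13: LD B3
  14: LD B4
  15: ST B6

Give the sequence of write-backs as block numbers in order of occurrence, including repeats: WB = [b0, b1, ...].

WB = [2, 7, 0]

  0 | R B7 → L3 miss [-]
  1 | R B7 → L3 hit [-]
  2 | R B3 → L3 miss [-]
  3 | W B2 → L2 miss [D]
  4 | W B7 → L3 miss [D]
  5 | R B7 → L3 hit [D]
  6 | R B7 → L3 hit [D]
  7 | R B7 → L3 hit [D]
  8 | W B0 → L0 miss [D]
  9 | R B6 → L2 miss wb→B2 [-]
  10 | W B3 → L3 miss wb→B7 [D]
  11 | R B3 → L3 hit [D]
  12 | R B4 → L0 miss wb→B0 [-]
  13 | R B3 → L3 hit [D]
  14 | R B4 → L0 hit [-]
  15 | W B6 → L2 hit [D]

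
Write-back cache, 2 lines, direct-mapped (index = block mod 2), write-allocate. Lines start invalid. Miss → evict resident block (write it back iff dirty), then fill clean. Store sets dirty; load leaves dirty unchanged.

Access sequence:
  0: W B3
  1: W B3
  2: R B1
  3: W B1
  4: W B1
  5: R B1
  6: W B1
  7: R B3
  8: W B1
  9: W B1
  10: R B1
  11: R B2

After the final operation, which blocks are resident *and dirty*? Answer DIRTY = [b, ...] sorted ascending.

  0 | W B3 → L1 miss [D]
  1 | W B3 → L1 hit [D]
  2 | R B1 → L1 miss wb→B3 [-]
  3 | W B1 → L1 hit [D]
  4 | W B1 → L1 hit [D]
  5 | R B1 → L1 hit [D]
  6 | W B1 → L1 hit [D]
  7 | R B3 → L1 miss wb→B1 [-]
  8 | W B1 → L1 miss [D]
  9 | W B1 → L1 hit [D]
  10 | R B1 → L1 hit [D]
  11 | R B2 → L0 miss [-]

DIRTY = [1]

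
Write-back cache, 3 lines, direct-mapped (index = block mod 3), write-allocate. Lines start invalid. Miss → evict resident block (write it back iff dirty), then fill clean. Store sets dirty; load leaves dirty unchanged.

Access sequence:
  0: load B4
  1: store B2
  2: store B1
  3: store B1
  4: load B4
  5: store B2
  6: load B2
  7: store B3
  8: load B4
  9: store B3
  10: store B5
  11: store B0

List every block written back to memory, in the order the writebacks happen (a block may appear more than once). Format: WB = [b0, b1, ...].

  0 | R B4 → L1 miss [-]
  1 | W B2 → L2 miss [D]
  2 | W B1 → L1 miss [D]
  3 | W B1 → L1 hit [D]
  4 | R B4 → L1 miss wb→B1 [-]
  5 | W B2 → L2 hit [D]
  6 | R B2 → L2 hit [D]
  7 | W B3 → L0 miss [D]
  8 | R B4 → L1 hit [-]
  9 | W B3 → L0 hit [D]
  10 | W B5 → L2 miss wb→B2 [D]
  11 | W B0 → L0 miss wb→B3 [D]

WB = [1, 2, 3]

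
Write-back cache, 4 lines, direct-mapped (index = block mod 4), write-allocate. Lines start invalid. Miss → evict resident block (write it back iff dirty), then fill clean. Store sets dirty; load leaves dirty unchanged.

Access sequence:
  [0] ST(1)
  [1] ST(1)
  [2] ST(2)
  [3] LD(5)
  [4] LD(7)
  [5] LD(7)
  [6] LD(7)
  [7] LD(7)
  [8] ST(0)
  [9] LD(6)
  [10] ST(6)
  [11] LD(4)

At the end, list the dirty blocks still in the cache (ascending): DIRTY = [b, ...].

DIRTY = [6]

0: W B1 -> L1 miss  d=D]
1: W B1 -> L1 hit  d=D]
2: W B2 -> L2 miss  d=D]
3: R B5 -> L1 miss wb->B1  d=-]
4: R B7 -> L3 miss  d=-]
5: R B7 -> L3 hit  d=-]
6: R B7 -> L3 hit  d=-]
7: R B7 -> L3 hit  d=-]
8: W B0 -> L0 miss  d=D]
9: R B6 -> L2 miss wb->B2  d=-]
10: W B6 -> L2 hit  d=D]
11: R B4 -> L0 miss wb->B0  d=-]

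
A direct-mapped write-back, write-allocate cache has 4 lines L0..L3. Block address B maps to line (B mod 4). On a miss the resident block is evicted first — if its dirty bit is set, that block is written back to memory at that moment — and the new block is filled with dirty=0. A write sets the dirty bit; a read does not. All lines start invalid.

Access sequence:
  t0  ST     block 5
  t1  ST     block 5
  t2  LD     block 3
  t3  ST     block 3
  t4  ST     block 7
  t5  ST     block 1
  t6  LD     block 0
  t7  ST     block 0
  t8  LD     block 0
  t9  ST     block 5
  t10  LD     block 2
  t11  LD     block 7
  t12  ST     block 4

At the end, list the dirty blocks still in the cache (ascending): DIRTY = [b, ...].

  0 | W B5 → L1 miss [D]
  1 | W B5 → L1 hit [D]
  2 | R B3 → L3 miss [-]
  3 | W B3 → L3 hit [D]
  4 | W B7 → L3 miss wb→B3 [D]
  5 | W B1 → L1 miss wb→B5 [D]
  6 | R B0 → L0 miss [-]
  7 | W B0 → L0 hit [D]
  8 | R B0 → L0 hit [D]
  9 | W B5 → L1 miss wb→B1 [D]
  10 | R B2 → L2 miss [-]
  11 | R B7 → L3 hit [D]
  12 | W B4 → L0 miss wb→B0 [D]

DIRTY = [4, 5, 7]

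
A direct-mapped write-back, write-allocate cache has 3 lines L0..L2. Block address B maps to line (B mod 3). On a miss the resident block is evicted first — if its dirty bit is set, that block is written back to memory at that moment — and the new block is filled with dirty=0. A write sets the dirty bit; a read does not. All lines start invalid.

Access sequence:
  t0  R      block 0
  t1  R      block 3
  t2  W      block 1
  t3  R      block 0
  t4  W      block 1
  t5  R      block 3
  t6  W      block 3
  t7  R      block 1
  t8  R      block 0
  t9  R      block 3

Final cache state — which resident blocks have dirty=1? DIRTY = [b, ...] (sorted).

DIRTY = [1]

  0 | R B0 → L0 miss [-]
  1 | R B3 → L0 miss [-]
  2 | W B1 → L1 miss [D]
  3 | R B0 → L0 miss [-]
  4 | W B1 → L1 hit [D]
  5 | R B3 → L0 miss [-]
  6 | W B3 → L0 hit [D]
  7 | R B1 → L1 hit [D]
  8 | R B0 → L0 miss wb→B3 [-]
  9 | R B3 → L0 miss [-]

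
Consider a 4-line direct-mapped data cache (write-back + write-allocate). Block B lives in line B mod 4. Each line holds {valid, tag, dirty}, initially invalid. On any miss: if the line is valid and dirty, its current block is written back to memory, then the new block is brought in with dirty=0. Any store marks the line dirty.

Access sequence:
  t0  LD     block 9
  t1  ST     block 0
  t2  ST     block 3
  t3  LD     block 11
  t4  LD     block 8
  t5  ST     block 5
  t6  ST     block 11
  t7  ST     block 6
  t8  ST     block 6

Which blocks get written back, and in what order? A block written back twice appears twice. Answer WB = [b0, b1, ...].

0: R B9 → L1 miss [-]
1: W B0 → L0 miss [D]
2: W B3 → L3 miss [D]
3: R B11 → L3 miss wb→B3 [-]
4: R B8 → L0 miss wb→B0 [-]
5: W B5 → L1 miss [D]
6: W B11 → L3 hit [D]
7: W B6 → L2 miss [D]
8: W B6 → L2 hit [D]

WB = [3, 0]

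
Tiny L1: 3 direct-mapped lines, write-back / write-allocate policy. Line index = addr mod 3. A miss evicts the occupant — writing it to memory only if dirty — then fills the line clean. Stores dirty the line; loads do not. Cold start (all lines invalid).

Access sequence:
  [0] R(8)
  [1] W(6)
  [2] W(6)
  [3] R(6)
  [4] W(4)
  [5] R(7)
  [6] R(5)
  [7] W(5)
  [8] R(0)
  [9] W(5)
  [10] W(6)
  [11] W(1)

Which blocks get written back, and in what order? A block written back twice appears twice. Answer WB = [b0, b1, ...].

WB = [4, 6]

0: R B8 → L2 miss [-]
1: W B6 → L0 miss [D]
2: W B6 → L0 hit [D]
3: R B6 → L0 hit [D]
4: W B4 → L1 miss [D]
5: R B7 → L1 miss wb→B4 [-]
6: R B5 → L2 miss [-]
7: W B5 → L2 hit [D]
8: R B0 → L0 miss wb→B6 [-]
9: W B5 → L2 hit [D]
10: W B6 → L0 miss [D]
11: W B1 → L1 miss [D]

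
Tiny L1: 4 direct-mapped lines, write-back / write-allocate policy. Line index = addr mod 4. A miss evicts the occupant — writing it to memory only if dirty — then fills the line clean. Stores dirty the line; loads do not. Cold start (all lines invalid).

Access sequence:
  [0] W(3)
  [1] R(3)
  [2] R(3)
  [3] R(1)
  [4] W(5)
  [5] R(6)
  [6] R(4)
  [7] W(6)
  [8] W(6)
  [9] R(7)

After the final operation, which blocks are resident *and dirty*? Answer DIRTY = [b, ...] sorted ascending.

  0 | W B3 → L3 miss [D]
  1 | R B3 → L3 hit [D]
  2 | R B3 → L3 hit [D]
  3 | R B1 → L1 miss [-]
  4 | W B5 → L1 miss [D]
  5 | R B6 → L2 miss [-]
  6 | R B4 → L0 miss [-]
  7 | W B6 → L2 hit [D]
  8 | W B6 → L2 hit [D]
  9 | R B7 → L3 miss wb→B3 [-]

DIRTY = [5, 6]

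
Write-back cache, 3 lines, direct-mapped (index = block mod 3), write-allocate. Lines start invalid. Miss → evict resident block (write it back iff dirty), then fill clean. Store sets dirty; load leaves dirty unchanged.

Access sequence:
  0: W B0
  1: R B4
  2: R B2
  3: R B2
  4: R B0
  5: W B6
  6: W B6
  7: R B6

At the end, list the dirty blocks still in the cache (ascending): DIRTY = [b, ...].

DIRTY = [6]

0: W B0 -> L0 miss  d=D]
1: R B4 -> L1 miss  d=-]
2: R B2 -> L2 miss  d=-]
3: R B2 -> L2 hit  d=-]
4: R B0 -> L0 hit  d=D]
5: W B6 -> L0 miss wb->B0  d=D]
6: W B6 -> L0 hit  d=D]
7: R B6 -> L0 hit  d=D]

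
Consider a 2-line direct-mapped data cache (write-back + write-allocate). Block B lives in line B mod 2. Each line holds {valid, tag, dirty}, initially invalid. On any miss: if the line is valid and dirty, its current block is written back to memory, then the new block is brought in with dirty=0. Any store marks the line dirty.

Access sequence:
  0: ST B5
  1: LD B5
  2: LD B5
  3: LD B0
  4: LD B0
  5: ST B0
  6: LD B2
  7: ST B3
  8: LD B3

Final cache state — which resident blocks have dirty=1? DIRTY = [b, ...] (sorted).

0: W B5 -> L1 miss  d=D]
1: R B5 -> L1 hit  d=D]
2: R B5 -> L1 hit  d=D]
3: R B0 -> L0 miss  d=-]
4: R B0 -> L0 hit  d=-]
5: W B0 -> L0 hit  d=D]
6: R B2 -> L0 miss wb->B0  d=-]
7: W B3 -> L1 miss wb->B5  d=D]
8: R B3 -> L1 hit  d=D]

DIRTY = [3]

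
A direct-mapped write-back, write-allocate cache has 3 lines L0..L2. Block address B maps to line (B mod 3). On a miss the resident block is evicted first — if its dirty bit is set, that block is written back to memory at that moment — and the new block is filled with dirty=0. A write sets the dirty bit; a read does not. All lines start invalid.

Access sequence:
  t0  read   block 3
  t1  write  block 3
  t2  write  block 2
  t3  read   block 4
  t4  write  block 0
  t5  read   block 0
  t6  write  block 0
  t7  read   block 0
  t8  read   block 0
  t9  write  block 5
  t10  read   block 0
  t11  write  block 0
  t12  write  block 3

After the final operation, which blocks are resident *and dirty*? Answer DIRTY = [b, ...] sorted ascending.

DIRTY = [3, 5]

0: R B3 → L0 miss [-]
1: W B3 → L0 hit [D]
2: W B2 → L2 miss [D]
3: R B4 → L1 miss [-]
4: W B0 → L0 miss wb→B3 [D]
5: R B0 → L0 hit [D]
6: W B0 → L0 hit [D]
7: R B0 → L0 hit [D]
8: R B0 → L0 hit [D]
9: W B5 → L2 miss wb→B2 [D]
10: R B0 → L0 hit [D]
11: W B0 → L0 hit [D]
12: W B3 → L0 miss wb→B0 [D]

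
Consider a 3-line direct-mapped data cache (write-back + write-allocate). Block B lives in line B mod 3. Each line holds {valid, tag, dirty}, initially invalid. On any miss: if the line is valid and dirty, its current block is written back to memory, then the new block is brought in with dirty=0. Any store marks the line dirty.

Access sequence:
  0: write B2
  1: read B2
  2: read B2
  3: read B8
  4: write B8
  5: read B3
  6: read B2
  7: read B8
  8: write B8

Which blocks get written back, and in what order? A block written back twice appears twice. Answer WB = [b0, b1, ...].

0: W B2 -> L2 miss  d=D]
1: R B2 -> L2 hit  d=D]
2: R B2 -> L2 hit  d=D]
3: R B8 -> L2 miss wb->B2  d=-]
4: W B8 -> L2 hit  d=D]
5: R B3 -> L0 miss  d=-]
6: R B2 -> L2 miss wb->B8  d=-]
7: R B8 -> L2 miss  d=-]
8: W B8 -> L2 hit  d=D]

WB = [2, 8]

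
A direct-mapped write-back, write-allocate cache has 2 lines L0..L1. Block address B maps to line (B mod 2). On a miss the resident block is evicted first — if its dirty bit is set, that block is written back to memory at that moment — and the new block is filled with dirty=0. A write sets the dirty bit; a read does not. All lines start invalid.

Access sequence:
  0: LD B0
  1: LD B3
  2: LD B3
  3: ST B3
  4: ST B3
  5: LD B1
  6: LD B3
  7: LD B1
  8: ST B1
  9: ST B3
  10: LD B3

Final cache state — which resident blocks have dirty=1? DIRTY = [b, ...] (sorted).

DIRTY = [3]

0: R B0 → L0 miss [-]
1: R B3 → L1 miss [-]
2: R B3 → L1 hit [-]
3: W B3 → L1 hit [D]
4: W B3 → L1 hit [D]
5: R B1 → L1 miss wb→B3 [-]
6: R B3 → L1 miss [-]
7: R B1 → L1 miss [-]
8: W B1 → L1 hit [D]
9: W B3 → L1 miss wb→B1 [D]
10: R B3 → L1 hit [D]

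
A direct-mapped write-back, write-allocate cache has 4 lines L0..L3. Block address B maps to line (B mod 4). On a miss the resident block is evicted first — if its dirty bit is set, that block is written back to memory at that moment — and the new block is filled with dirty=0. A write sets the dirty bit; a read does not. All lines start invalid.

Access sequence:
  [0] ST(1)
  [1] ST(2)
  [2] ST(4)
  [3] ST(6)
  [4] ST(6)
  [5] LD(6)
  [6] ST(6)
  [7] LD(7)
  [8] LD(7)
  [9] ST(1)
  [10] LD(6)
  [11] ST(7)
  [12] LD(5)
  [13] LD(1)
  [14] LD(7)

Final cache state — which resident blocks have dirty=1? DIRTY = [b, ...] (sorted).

DIRTY = [4, 6, 7]

0: W B1 → L1 miss [D]
1: W B2 → L2 miss [D]
2: W B4 → L0 miss [D]
3: W B6 → L2 miss wb→B2 [D]
4: W B6 → L2 hit [D]
5: R B6 → L2 hit [D]
6: W B6 → L2 hit [D]
7: R B7 → L3 miss [-]
8: R B7 → L3 hit [-]
9: W B1 → L1 hit [D]
10: R B6 → L2 hit [D]
11: W B7 → L3 hit [D]
12: R B5 → L1 miss wb→B1 [-]
13: R B1 → L1 miss [-]
14: R B7 → L3 hit [D]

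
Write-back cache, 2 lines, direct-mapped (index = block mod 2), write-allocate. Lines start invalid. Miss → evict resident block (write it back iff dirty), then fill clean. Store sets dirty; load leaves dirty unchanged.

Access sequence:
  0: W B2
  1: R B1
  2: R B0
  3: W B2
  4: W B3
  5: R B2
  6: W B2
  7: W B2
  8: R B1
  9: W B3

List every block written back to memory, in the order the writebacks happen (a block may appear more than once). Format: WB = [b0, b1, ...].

0: W B2 -> L0 miss  d=D]
1: R B1 -> L1 miss  d=-]
2: R B0 -> L0 miss wb->B2  d=-]
3: W B2 -> L0 miss  d=D]
4: W B3 -> L1 miss  d=D]
5: R B2 -> L0 hit  d=D]
6: W B2 -> L0 hit  d=D]
7: W B2 -> L0 hit  d=D]
8: R B1 -> L1 miss wb->B3  d=-]
9: W B3 -> L1 miss  d=D]

WB = [2, 3]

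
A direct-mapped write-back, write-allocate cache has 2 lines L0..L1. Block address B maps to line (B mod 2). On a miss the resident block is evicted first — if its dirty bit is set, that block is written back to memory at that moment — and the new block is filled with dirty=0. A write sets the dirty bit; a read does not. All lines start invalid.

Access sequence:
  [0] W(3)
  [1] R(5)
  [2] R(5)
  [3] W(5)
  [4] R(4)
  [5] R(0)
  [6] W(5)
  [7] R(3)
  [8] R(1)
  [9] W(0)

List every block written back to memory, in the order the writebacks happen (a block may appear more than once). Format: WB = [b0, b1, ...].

WB = [3, 5]

0: W B3 -> L1 miss  d=D]
1: R B5 -> L1 miss wb->B3  d=-]
2: R B5 -> L1 hit  d=-]
3: W B5 -> L1 hit  d=D]
4: R B4 -> L0 miss  d=-]
5: R B0 -> L0 miss  d=-]
6: W B5 -> L1 hit  d=D]
7: R B3 -> L1 miss wb->B5  d=-]
8: R B1 -> L1 miss  d=-]
9: W B0 -> L0 hit  d=D]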